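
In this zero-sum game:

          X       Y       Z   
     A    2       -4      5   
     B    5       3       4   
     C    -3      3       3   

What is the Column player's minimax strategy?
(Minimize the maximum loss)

Column should play Y, value = 3

Work:
Column player minimizes Row's maximum payoff:
Column X: max payoff to Row = 5
Column Y: max payoff to Row = 3
Column Z: max payoff to Row = 5
Minimum is 3, achieved by column Y.
Minimax strategy: Y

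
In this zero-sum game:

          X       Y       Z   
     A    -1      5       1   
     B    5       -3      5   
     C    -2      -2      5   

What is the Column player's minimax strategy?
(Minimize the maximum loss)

Column should play X or Y or Z (all achieve the minimum), value = 5

Work:
Column player minimizes Row's maximum payoff:
Column X: max payoff to Row = 5
Column Y: max payoff to Row = 5
Column Z: max payoff to Row = 5
Minimum is 5, achieved by columns X, Y, Z (tied).
Each of X or Y or Z is a minimax strategy.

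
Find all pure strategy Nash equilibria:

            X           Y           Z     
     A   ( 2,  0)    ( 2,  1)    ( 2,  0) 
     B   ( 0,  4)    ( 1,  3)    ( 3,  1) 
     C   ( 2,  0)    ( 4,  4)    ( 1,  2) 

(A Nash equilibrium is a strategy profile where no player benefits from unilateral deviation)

Nash equilibrium: (C, Y)

Work:
Best responses:
  P1 vs X: payoffs [2, 0, 2] → best response A/C (payoff 2)
  P1 vs Y: payoffs [2, 1, 4] → best response C (payoff 4)
  P1 vs Z: payoffs [2, 3, 1] → best response B (payoff 3)
  P2 vs A: payoffs [0, 1, 0] → best response Y (payoff 1)
  P2 vs B: payoffs [4, 3, 1] → best response X (payoff 4)
  P2 vs C: payoffs [0, 4, 2] → best response Y (payoff 4)
Mutual best responses: (C,Y) → Nash equilibria.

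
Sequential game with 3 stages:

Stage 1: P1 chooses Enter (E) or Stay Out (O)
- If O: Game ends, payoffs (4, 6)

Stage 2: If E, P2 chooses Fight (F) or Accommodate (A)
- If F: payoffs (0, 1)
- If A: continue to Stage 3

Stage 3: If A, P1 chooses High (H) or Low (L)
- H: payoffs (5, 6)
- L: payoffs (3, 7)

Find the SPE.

SPE: (E, A, H); Outcome (5, 6)

Work:
Stage 3: P1 chooses H (5 vs 3)
Stage 2: P2: F->1, A->6 (anticipating H). Choose A
Stage 1: P1: O->4, E->5 (anticipating A, H). Choose E
SPE path: E -> A -> H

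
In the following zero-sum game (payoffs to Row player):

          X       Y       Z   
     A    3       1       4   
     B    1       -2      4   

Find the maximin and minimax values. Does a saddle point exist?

Maximin = 1, Minimax = 1, Saddle: True

Work:
Row minimums: [1, -2] → maximin = 1
Column maximums: [3, 1, 4] → minimax = 1
Saddle point exists! Game value = 1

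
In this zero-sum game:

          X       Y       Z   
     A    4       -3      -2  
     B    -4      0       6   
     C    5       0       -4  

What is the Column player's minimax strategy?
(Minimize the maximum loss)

Column should play Y, value = 0

Work:
Column player minimizes Row's maximum payoff:
Column X: max payoff to Row = 5
Column Y: max payoff to Row = 0
Column Z: max payoff to Row = 6
Minimum is 0, achieved by column Y.
Minimax strategy: Y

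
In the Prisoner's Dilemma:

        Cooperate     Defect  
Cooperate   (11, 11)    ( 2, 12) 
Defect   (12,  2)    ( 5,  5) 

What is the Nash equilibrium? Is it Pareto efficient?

(Defect, Defect) is NE; not Pareto efficient

Work:
Defect dominates Cooperate for both players:
If P2 cooperates: Defect (12) > Cooperate (11)
If P2 defects: Defect (5) > Cooperate (2)
NE: (Defect, Defect) with payoff (5, 5)
But (Cooperate, Cooperate) = (11, 11) Pareto dominates (5, 5)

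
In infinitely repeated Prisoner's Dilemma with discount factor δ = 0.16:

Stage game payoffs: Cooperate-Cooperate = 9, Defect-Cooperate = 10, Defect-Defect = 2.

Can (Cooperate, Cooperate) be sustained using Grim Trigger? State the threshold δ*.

δ* = 0.125; since δ = 0.16 ≥ 0.125, cooperation can be sustained

Work:
For Grim Trigger:
Cooperate forever: 9/(1-δ)
Defect then punished: 10 + 2·δ/(1-δ)
Need: 9/(1-δ) ≥ 10 + 2·δ/(1-δ)
Solving: δ ≥ (T-R)/(T-P) = (10-9)/(10-2) = 0.125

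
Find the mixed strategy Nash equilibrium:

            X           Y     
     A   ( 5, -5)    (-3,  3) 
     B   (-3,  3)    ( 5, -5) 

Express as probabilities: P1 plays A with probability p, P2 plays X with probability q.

p = 0.5, q = 0.5

Work:
Find probabilities that make opponent indifferent:
P2 chooses q to make P1 indifferent between A and B
P1 chooses p to make P2 indifferent between X and Y
Mixed NE: P1 plays (A: 0.5, B: 0.5), P2 plays (X: 0.5, Y: 0.5)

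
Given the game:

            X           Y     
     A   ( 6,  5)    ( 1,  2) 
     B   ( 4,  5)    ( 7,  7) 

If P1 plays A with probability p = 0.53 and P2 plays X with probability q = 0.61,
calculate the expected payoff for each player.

E[P1] = 4.5764, E[P2] = 4.7465

Work:
E[P1] = p·q·π₁(A,X) + p·(1-q)·π₁(A,Y) + (1-p)·q·π₁(B,X) + (1-p)·(1-q)·π₁(B,Y)
= 0.53·0.61·6 + 0.53·0.39·1 + 0.47·0.61·4 + 0.47·0.39·7
= 4.5764

E[P2] = 4.7465 (similar calculation)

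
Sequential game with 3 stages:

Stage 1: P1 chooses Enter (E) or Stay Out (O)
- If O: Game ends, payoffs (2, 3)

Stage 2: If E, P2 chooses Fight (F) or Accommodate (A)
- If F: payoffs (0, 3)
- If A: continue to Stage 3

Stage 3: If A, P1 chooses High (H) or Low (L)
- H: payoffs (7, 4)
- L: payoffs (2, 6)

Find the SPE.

SPE: (E, A, H); Outcome (7, 4)

Work:
Stage 3: P1 chooses H (7 vs 2)
Stage 2: P2: F->3, A->4 (anticipating H). Choose A
Stage 1: P1: O->2, E->7 (anticipating A, H). Choose E
SPE path: E -> A -> H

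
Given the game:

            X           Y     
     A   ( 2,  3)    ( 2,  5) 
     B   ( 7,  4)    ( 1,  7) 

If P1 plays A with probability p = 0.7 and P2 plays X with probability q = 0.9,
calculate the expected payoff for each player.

E[P1] = 3.32, E[P2] = 3.53

Work:
E[P1] = p·q·π₁(A,X) + p·(1-q)·π₁(A,Y) + (1-p)·q·π₁(B,X) + (1-p)·(1-q)·π₁(B,Y)
= 0.7·0.9·2 + 0.7·0.1·2 + 0.3·0.9·7 + 0.3·0.1·1
= 3.32

E[P2] = 3.53 (similar calculation)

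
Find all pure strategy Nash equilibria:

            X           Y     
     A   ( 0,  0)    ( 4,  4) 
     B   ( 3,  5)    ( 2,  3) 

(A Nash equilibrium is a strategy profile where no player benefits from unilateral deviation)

Nash equilibrium: (A, Y), (B, X)

Work:
Best responses:
  P1 vs X: payoffs [0, 3] → best response B (payoff 3)
  P1 vs Y: payoffs [4, 2] → best response A (payoff 4)
  P2 vs A: payoffs [0, 4] → best response Y (payoff 4)
  P2 vs B: payoffs [5, 3] → best response X (payoff 5)
Mutual best responses: (A,Y), (B,X) → Nash equilibria.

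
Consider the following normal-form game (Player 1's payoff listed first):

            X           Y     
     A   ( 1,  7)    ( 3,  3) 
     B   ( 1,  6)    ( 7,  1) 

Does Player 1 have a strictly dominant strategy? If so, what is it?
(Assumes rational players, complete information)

No strictly dominant strategy exists for Player 1

Work:
A strategy strictly dominates another if it gives a strictly higher payoff against every opponent action. Compare each pair of P1's strategies column-by-column:
  A vs B: [1 vs 1, 3 vs 7] → A does not strictly dominate B (column X: 1 ≤ 1)
  B vs A: [1 vs 1, 7 vs 3] → B does not strictly dominate A (column X: 1 ≤ 1)
No single strategy strictly dominates all others → no strictly dominant strategy.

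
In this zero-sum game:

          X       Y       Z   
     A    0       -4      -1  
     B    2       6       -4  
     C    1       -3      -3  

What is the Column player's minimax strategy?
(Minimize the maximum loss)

Column should play Z, value = -1

Work:
Column player minimizes Row's maximum payoff:
Column X: max payoff to Row = 2
Column Y: max payoff to Row = 6
Column Z: max payoff to Row = -1
Minimum is -1, achieved by column Z.
Minimax strategy: Z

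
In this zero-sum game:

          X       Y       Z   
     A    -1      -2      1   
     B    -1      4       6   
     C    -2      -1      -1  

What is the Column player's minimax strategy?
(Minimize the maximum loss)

Column should play X, value = -1

Work:
Column player minimizes Row's maximum payoff:
Column X: max payoff to Row = -1
Column Y: max payoff to Row = 4
Column Z: max payoff to Row = 6
Minimum is -1, achieved by column X.
Minimax strategy: X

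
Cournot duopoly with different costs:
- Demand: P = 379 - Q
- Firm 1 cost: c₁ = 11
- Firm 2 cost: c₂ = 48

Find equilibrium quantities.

q₁* = 135.0, q₂* = 98.0

Work:
Reaction: q₁ = (379 - 11 - q₂)/2
Reaction: q₂ = (379 - 48 - q₁)/2
Solve simultaneously:
q₁* = (379 - 2×11 + 48)/3 = 135.0
q₂* = (379 - 2×48 + 11)/3 = 98.0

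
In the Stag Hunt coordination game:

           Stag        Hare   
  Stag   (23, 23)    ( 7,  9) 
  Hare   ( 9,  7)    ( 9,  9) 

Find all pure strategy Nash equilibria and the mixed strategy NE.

Pure NE: (Stag, Stag) and (Hare, Hare); Mixed NE: p = 0.125, q = 0.125

Work:
Check pure NE:
(Stag, Stag): (23, 23) - no unilateral deviation beneficial
(Hare, Hare): (9, 9) - no unilateral deviation beneficial
Mixed NE: P1 plays Stag with p = 0.125, P2 plays Stag with q = 0.125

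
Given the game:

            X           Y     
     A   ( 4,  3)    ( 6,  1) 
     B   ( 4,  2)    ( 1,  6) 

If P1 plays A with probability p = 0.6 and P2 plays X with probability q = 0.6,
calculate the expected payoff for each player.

E[P1] = 4.0, E[P2] = 2.76

Work:
E[P1] = p·q·π₁(A,X) + p·(1-q)·π₁(A,Y) + (1-p)·q·π₁(B,X) + (1-p)·(1-q)·π₁(B,Y)
= 0.6·0.6·4 + 0.6·0.4·6 + 0.4·0.6·4 + 0.4·0.4·1
= 4.0

E[P2] = 2.76 (similar calculation)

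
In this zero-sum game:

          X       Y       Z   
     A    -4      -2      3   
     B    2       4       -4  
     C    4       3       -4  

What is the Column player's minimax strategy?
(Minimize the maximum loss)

Column should play Z, value = 3

Work:
Column player minimizes Row's maximum payoff:
Column X: max payoff to Row = 4
Column Y: max payoff to Row = 4
Column Z: max payoff to Row = 3
Minimum is 3, achieved by column Z.
Minimax strategy: Z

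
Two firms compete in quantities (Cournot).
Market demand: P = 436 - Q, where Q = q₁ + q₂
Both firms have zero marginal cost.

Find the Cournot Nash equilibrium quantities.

q₁* = q₂* = 145.33; P* = 145.33

Work:
Profit: π_i = P·q_i = (a - q_i - q_j)·q_i
FOC: ∂π_i/∂q_i = a - 2q_i - q_j = 0
Reaction function: q_i = (436 - q_j)/2
Symmetry: q* = 436/3 = 145.33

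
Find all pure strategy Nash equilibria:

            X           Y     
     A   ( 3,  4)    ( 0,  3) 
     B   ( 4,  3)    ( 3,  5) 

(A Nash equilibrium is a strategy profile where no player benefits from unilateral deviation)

Nash equilibrium: (B, Y)

Work:
Best responses:
  P1 vs X: payoffs [3, 4] → best response B (payoff 4)
  P1 vs Y: payoffs [0, 3] → best response B (payoff 3)
  P2 vs A: payoffs [4, 3] → best response X (payoff 4)
  P2 vs B: payoffs [3, 5] → best response Y (payoff 5)
Mutual best responses: (B,Y) → Nash equilibria.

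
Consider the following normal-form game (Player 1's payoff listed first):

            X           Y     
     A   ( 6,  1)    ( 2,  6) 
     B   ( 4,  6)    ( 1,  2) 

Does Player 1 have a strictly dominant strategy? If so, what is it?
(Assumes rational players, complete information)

Yes, Player 1's strictly dominant strategy is A

Work:
A strategy strictly dominates another if it gives a strictly higher payoff against every opponent action. Compare each pair of P1's strategies column-by-column:
  A vs B: [6 vs 4, 2 vs 1] → A strictly dominates B
  B vs A: [4 vs 6, 1 vs 2] → B does not strictly dominate A (column X: 4 ≤ 6)
A strictly dominates every other strategy → strictly dominant.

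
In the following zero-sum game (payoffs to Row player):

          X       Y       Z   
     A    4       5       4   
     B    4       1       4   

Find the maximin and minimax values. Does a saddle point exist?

Maximin = 4, Minimax = 4, Saddle: True

Work:
Row minimums: [4, 1] → maximin = 4
Column maximums: [4, 5, 4] → minimax = 4
Saddle point exists! Game value = 4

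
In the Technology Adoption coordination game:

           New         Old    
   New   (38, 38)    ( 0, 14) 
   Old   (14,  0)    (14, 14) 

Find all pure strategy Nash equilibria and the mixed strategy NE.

Pure NE: (New, New) and (Old, Old); Mixed NE: p = 0.3684, q = 0.3684

Work:
Check pure NE:
(New, New): (38, 38) - no unilateral deviation beneficial
(Old, Old): (14, 14) - no unilateral deviation beneficial
Mixed NE: P1 plays New with p = 0.3684, P2 plays New with q = 0.3684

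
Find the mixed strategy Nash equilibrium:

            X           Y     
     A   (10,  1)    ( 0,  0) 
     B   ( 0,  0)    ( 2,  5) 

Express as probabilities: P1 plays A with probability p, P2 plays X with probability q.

p = 0.8333, q = 0.1667

Work:
Find probabilities that make opponent indifferent:
P2 chooses q to make P1 indifferent between A and B
P1 chooses p to make P2 indifferent between X and Y
Mixed NE: P1 plays (A: 0.8333, B: 0.1667), P2 plays (X: 0.1667, Y: 0.8333)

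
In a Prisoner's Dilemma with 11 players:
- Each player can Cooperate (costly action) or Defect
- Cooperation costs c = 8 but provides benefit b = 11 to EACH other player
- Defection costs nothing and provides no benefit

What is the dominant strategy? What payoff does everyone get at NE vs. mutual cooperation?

Dominant: Defect; NE payoff = 0; Coop payoff = 102

Work:
Defect dominates (saves cost c = 8, benefit to others is external)
NE: All defect → everyone gets 0
If all cooperate: each receives (10)×11 - 8 = 102
Social dilemma: 102 > 0 but NE gives 0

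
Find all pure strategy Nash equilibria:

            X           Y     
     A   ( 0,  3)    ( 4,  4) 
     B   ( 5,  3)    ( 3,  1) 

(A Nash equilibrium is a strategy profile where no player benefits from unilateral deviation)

Nash equilibrium: (A, Y), (B, X)

Work:
Best responses:
  P1 vs X: payoffs [0, 5] → best response B (payoff 5)
  P1 vs Y: payoffs [4, 3] → best response A (payoff 4)
  P2 vs A: payoffs [3, 4] → best response Y (payoff 4)
  P2 vs B: payoffs [3, 1] → best response X (payoff 3)
Mutual best responses: (A,Y), (B,X) → Nash equilibria.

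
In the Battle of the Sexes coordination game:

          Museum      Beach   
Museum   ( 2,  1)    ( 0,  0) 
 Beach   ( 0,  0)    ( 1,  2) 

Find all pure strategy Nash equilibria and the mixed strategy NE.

Pure NE: (Museum, Museum) and (Beach, Beach); Mixed NE: p = 0.6667, q = 0.3333

Work:
Check pure NE:
(Museum, Museum): (2, 1) - no unilateral deviation beneficial
(Beach, Beach): (1, 2) - no unilateral deviation beneficial
Mixed NE: P1 plays Museum with p = 0.6667, P2 plays Museum with q = 0.3333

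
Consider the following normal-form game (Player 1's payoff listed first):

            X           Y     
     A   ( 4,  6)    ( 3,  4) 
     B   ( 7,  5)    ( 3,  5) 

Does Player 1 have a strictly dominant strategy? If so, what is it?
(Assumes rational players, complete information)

No strictly dominant strategy exists for Player 1

Work:
A strategy strictly dominates another if it gives a strictly higher payoff against every opponent action. Compare each pair of P1's strategies column-by-column:
  A vs B: [4 vs 7, 3 vs 3] → A does not strictly dominate B (column X: 4 ≤ 7)
  B vs A: [7 vs 4, 3 vs 3] → B does not strictly dominate A (column Y: 3 ≤ 3)
No single strategy strictly dominates all others → no strictly dominant strategy.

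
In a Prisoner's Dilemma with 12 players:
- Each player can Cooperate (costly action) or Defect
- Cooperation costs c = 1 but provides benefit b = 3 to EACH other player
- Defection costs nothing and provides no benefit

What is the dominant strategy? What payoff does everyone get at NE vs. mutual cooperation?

Dominant: Defect; NE payoff = 0; Coop payoff = 32

Work:
Defect dominates (saves cost c = 1, benefit to others is external)
NE: All defect → everyone gets 0
If all cooperate: each receives (11)×3 - 1 = 32
Social dilemma: 32 > 0 but NE gives 0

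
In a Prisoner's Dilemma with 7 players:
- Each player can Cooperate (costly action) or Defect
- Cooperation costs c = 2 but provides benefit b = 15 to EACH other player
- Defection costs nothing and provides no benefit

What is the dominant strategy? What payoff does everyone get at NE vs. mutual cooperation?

Dominant: Defect; NE payoff = 0; Coop payoff = 88

Work:
Defect dominates (saves cost c = 2, benefit to others is external)
NE: All defect → everyone gets 0
If all cooperate: each receives (6)×15 - 2 = 88
Social dilemma: 88 > 0 but NE gives 0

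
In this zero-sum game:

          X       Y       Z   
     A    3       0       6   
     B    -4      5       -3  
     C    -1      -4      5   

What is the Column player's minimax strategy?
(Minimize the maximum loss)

Column should play X, value = 3

Work:
Column player minimizes Row's maximum payoff:
Column X: max payoff to Row = 3
Column Y: max payoff to Row = 5
Column Z: max payoff to Row = 6
Minimum is 3, achieved by column X.
Minimax strategy: X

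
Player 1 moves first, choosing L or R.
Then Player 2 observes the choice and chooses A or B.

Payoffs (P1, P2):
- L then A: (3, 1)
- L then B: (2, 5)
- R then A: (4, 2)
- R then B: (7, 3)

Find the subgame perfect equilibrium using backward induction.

P1 plays R, P2 plays B after L and B after R; Payoff (7, 3)

Work:
Backward induction:
After L: P2 chooses B → P1 gets 2
After R: P2 chooses B → P1 gets 7
P1 chooses R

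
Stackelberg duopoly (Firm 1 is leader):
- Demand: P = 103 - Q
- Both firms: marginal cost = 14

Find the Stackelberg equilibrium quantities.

q₁* (leader) = 44.5, q₂* (follower) = 22.25

Work:
Follower's reaction: q₂ = (a - c - q₁)/2
Leader substitutes: π₁ = q₁·(a - q₁ - (a-c-q₁)/2 - c)
FOC: q₁* = (103 - 14)/2 = 44.50
Then: q₂* = (103 - 14 - 44.5)/2 = 22.25
Leader has first-mover advantage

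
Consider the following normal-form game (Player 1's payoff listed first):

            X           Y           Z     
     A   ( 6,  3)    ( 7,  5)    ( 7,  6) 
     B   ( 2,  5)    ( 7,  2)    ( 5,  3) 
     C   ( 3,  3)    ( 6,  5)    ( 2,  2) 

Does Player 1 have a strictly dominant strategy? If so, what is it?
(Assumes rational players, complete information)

No strictly dominant strategy exists for Player 1

Work:
A strategy strictly dominates another if it gives a strictly higher payoff against every opponent action. Compare each pair of P1's strategies column-by-column:
  A vs B: [6 vs 2, 7 vs 7, 7 vs 5] → A does not strictly dominate B (column Y: 7 ≤ 7)
  A vs C: [6 vs 3, 7 vs 6, 7 vs 2] → A strictly dominates C
  B vs A: [2 vs 6, 7 vs 7, 5 vs 7] → B does not strictly dominate A (column X: 2 ≤ 6)
  B vs C: [2 vs 3, 7 vs 6, 5 vs 2] → B does not strictly dominate C (column X: 2 ≤ 3)
  C vs A: [3 vs 6, 6 vs 7, 2 vs 7] → C does not strictly dominate A (column X: 3 ≤ 6)
  C vs B: [3 vs 2, 6 vs 7, 2 vs 5] → C does not strictly dominate B (column Y: 6 ≤ 7)
No single strategy strictly dominates all others → no strictly dominant strategy.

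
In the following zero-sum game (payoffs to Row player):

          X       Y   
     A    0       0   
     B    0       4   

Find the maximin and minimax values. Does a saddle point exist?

Maximin = 0, Minimax = 0, Saddle: True

Work:
Row minimums: [0, 0] → maximin = 0
Column maximums: [0, 4] → minimax = 0
Saddle point exists! Game value = 0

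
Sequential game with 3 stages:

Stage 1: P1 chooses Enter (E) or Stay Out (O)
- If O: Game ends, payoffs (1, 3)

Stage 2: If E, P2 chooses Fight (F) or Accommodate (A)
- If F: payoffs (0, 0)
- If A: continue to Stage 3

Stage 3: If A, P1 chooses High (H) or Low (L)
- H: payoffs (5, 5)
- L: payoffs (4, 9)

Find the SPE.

SPE: (E, A, H); Outcome (5, 5)

Work:
Stage 3: P1 chooses H (5 vs 4)
Stage 2: P2: F->0, A->5 (anticipating H). Choose A
Stage 1: P1: O->1, E->5 (anticipating A, H). Choose E
SPE path: E -> A -> H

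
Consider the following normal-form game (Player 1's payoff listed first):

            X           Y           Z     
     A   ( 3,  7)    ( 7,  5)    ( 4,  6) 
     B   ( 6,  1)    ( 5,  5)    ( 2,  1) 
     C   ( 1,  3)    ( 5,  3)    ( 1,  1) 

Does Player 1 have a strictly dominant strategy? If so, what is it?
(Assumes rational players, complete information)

No strictly dominant strategy exists for Player 1

Work:
A strategy strictly dominates another if it gives a strictly higher payoff against every opponent action. Compare each pair of P1's strategies column-by-column:
  A vs B: [3 vs 6, 7 vs 5, 4 vs 2] → A does not strictly dominate B (column X: 3 ≤ 6)
  A vs C: [3 vs 1, 7 vs 5, 4 vs 1] → A strictly dominates C
  B vs A: [6 vs 3, 5 vs 7, 2 vs 4] → B does not strictly dominate A (column Y: 5 ≤ 7)
  B vs C: [6 vs 1, 5 vs 5, 2 vs 1] → B does not strictly dominate C (column Y: 5 ≤ 5)
  C vs A: [1 vs 3, 5 vs 7, 1 vs 4] → C does not strictly dominate A (column X: 1 ≤ 3)
  C vs B: [1 vs 6, 5 vs 5, 1 vs 2] → C does not strictly dominate B (column X: 1 ≤ 6)
No single strategy strictly dominates all others → no strictly dominant strategy.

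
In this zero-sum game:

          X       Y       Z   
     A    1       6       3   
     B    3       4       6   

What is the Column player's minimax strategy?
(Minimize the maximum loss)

Column should play X, value = 3

Work:
Column player minimizes Row's maximum payoff:
Column X: max payoff to Row = 3
Column Y: max payoff to Row = 6
Column Z: max payoff to Row = 6
Minimum is 3, achieved by column X.
Minimax strategy: X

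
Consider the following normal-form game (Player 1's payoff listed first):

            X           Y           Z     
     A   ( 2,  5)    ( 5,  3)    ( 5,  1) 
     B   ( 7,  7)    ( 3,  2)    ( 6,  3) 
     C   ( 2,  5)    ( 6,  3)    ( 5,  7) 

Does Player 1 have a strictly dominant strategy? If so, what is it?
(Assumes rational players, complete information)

No strictly dominant strategy exists for Player 1

Work:
A strategy strictly dominates another if it gives a strictly higher payoff against every opponent action. Compare each pair of P1's strategies column-by-column:
  A vs B: [2 vs 7, 5 vs 3, 5 vs 6] → A does not strictly dominate B (column X: 2 ≤ 7)
  A vs C: [2 vs 2, 5 vs 6, 5 vs 5] → A does not strictly dominate C (column X: 2 ≤ 2)
  B vs A: [7 vs 2, 3 vs 5, 6 vs 5] → B does not strictly dominate A (column Y: 3 ≤ 5)
  B vs C: [7 vs 2, 3 vs 6, 6 vs 5] → B does not strictly dominate C (column Y: 3 ≤ 6)
  C vs A: [2 vs 2, 6 vs 5, 5 vs 5] → C does not strictly dominate A (column X: 2 ≤ 2)
  C vs B: [2 vs 7, 6 vs 3, 5 vs 6] → C does not strictly dominate B (column X: 2 ≤ 7)
No single strategy strictly dominates all others → no strictly dominant strategy.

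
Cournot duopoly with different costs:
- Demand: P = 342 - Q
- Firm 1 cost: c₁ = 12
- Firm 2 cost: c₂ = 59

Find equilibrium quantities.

q₁* = 125.67, q₂* = 78.67

Work:
Reaction: q₁ = (342 - 12 - q₂)/2
Reaction: q₂ = (342 - 59 - q₁)/2
Solve simultaneously:
q₁* = (342 - 2×12 + 59)/3 = 125.67
q₂* = (342 - 2×59 + 12)/3 = 78.67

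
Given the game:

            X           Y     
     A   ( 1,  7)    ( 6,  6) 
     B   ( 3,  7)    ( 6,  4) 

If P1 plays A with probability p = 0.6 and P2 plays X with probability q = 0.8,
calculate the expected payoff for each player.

E[P1] = 2.64, E[P2] = 6.64

Work:
E[P1] = p·q·π₁(A,X) + p·(1-q)·π₁(A,Y) + (1-p)·q·π₁(B,X) + (1-p)·(1-q)·π₁(B,Y)
= 0.6·0.8·1 + 0.6·0.2·6 + 0.4·0.8·3 + 0.4·0.2·6
= 2.64

E[P2] = 6.64 (similar calculation)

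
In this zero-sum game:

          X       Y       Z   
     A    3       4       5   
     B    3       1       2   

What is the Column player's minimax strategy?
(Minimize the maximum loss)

Column should play X, value = 3

Work:
Column player minimizes Row's maximum payoff:
Column X: max payoff to Row = 3
Column Y: max payoff to Row = 4
Column Z: max payoff to Row = 5
Minimum is 3, achieved by column X.
Minimax strategy: X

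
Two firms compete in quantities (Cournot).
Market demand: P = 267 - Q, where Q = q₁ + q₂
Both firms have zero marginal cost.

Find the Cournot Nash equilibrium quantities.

q₁* = q₂* = 89.0; P* = 89.0

Work:
Profit: π_i = P·q_i = (a - q_i - q_j)·q_i
FOC: ∂π_i/∂q_i = a - 2q_i - q_j = 0
Reaction function: q_i = (267 - q_j)/2
Symmetry: q* = 267/3 = 89.0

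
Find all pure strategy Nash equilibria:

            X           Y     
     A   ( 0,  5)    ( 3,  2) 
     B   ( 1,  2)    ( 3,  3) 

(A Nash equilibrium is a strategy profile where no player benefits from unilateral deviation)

Nash equilibrium: (B, Y)

Work:
Best responses:
  P1 vs X: payoffs [0, 1] → best response B (payoff 1)
  P1 vs Y: payoffs [3, 3] → best response A/B (payoff 3)
  P2 vs A: payoffs [5, 2] → best response X (payoff 5)
  P2 vs B: payoffs [2, 3] → best response Y (payoff 3)
Mutual best responses: (B,Y) → Nash equilibria.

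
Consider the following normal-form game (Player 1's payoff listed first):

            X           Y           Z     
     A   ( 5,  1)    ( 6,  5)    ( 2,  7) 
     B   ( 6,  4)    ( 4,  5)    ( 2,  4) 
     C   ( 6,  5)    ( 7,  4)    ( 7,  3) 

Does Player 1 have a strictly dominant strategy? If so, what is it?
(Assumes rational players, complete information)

No strictly dominant strategy exists for Player 1

Work:
A strategy strictly dominates another if it gives a strictly higher payoff against every opponent action. Compare each pair of P1's strategies column-by-column:
  A vs B: [5 vs 6, 6 vs 4, 2 vs 2] → A does not strictly dominate B (column X: 5 ≤ 6)
  A vs C: [5 vs 6, 6 vs 7, 2 vs 7] → A does not strictly dominate C (column X: 5 ≤ 6)
  B vs A: [6 vs 5, 4 vs 6, 2 vs 2] → B does not strictly dominate A (column Y: 4 ≤ 6)
  B vs C: [6 vs 6, 4 vs 7, 2 vs 7] → B does not strictly dominate C (column X: 6 ≤ 6)
  C vs A: [6 vs 5, 7 vs 6, 7 vs 2] → C strictly dominates A
  C vs B: [6 vs 6, 7 vs 4, 7 vs 2] → C does not strictly dominate B (column X: 6 ≤ 6)
No single strategy strictly dominates all others → no strictly dominant strategy.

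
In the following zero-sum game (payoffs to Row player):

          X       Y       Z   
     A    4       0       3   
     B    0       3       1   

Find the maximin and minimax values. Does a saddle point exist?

Maximin = 0, Minimax = 3, Saddle: False

Work:
Row minimums: [0, 0] → maximin = 0
Column maximums: [4, 3, 3] → minimax = 3
No saddle point (maximin ≠ minimax). Mixed strategy needed.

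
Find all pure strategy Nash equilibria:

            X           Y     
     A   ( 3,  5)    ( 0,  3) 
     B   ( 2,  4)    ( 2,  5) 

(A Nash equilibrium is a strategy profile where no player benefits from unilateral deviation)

Nash equilibrium: (A, X), (B, Y)

Work:
Best responses:
  P1 vs X: payoffs [3, 2] → best response A (payoff 3)
  P1 vs Y: payoffs [0, 2] → best response B (payoff 2)
  P2 vs A: payoffs [5, 3] → best response X (payoff 5)
  P2 vs B: payoffs [4, 5] → best response Y (payoff 5)
Mutual best responses: (A,X), (B,Y) → Nash equilibria.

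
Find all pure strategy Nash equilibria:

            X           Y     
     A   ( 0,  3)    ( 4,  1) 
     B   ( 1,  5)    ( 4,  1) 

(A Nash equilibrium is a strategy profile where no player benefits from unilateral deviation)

Nash equilibrium: (B, X)

Work:
Best responses:
  P1 vs X: payoffs [0, 1] → best response B (payoff 1)
  P1 vs Y: payoffs [4, 4] → best response A/B (payoff 4)
  P2 vs A: payoffs [3, 1] → best response X (payoff 3)
  P2 vs B: payoffs [5, 1] → best response X (payoff 5)
Mutual best responses: (B,X) → Nash equilibria.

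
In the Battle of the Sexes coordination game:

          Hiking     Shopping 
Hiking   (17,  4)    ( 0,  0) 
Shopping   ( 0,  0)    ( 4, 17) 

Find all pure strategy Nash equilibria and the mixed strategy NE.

Pure NE: (Hiking, Hiking) and (Shopping, Shopping); Mixed NE: p = 0.8095, q = 0.1905

Work:
Check pure NE:
(Hiking, Hiking): (17, 4) - no unilateral deviation beneficial
(Shopping, Shopping): (4, 17) - no unilateral deviation beneficial
Mixed NE: P1 plays Hiking with p = 0.8095, P2 plays Hiking with q = 0.1905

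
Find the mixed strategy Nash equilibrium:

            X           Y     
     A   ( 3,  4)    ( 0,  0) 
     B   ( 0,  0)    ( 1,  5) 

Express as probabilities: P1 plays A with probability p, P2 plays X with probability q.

p = 0.5556, q = 0.25

Work:
Find probabilities that make opponent indifferent:
P2 chooses q to make P1 indifferent between A and B
P1 chooses p to make P2 indifferent between X and Y
Mixed NE: P1 plays (A: 0.5556, B: 0.4444), P2 plays (X: 0.25, Y: 0.75)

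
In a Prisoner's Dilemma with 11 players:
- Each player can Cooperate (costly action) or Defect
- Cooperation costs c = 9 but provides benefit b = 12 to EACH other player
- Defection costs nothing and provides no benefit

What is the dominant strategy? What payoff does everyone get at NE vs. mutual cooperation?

Dominant: Defect; NE payoff = 0; Coop payoff = 111

Work:
Defect dominates (saves cost c = 9, benefit to others is external)
NE: All defect → everyone gets 0
If all cooperate: each receives (10)×12 - 9 = 111
Social dilemma: 111 > 0 but NE gives 0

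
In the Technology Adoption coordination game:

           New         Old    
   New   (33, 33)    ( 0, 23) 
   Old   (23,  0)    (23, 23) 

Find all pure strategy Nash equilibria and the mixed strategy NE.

Pure NE: (New, New) and (Old, Old); Mixed NE: p = 0.697, q = 0.697

Work:
Check pure NE:
(New, New): (33, 33) - no unilateral deviation beneficial
(Old, Old): (23, 23) - no unilateral deviation beneficial
Mixed NE: P1 plays New with p = 0.697, P2 plays New with q = 0.697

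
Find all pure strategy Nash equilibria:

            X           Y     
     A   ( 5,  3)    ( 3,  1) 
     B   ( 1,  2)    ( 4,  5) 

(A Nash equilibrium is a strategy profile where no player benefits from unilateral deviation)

Nash equilibrium: (A, X), (B, Y)

Work:
Best responses:
  P1 vs X: payoffs [5, 1] → best response A (payoff 5)
  P1 vs Y: payoffs [3, 4] → best response B (payoff 4)
  P2 vs A: payoffs [3, 1] → best response X (payoff 3)
  P2 vs B: payoffs [2, 5] → best response Y (payoff 5)
Mutual best responses: (A,X), (B,Y) → Nash equilibria.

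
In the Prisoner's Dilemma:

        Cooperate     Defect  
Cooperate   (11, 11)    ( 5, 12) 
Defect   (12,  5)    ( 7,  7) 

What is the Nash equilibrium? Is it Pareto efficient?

(Defect, Defect) is NE; not Pareto efficient

Work:
Defect dominates Cooperate for both players:
If P2 cooperates: Defect (12) > Cooperate (11)
If P2 defects: Defect (7) > Cooperate (5)
NE: (Defect, Defect) with payoff (7, 7)
But (Cooperate, Cooperate) = (11, 11) Pareto dominates (7, 7)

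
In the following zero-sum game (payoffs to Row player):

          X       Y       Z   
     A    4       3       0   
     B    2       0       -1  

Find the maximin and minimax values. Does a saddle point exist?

Maximin = 0, Minimax = 0, Saddle: True

Work:
Row minimums: [0, -1] → maximin = 0
Column maximums: [4, 3, 0] → minimax = 0
Saddle point exists! Game value = 0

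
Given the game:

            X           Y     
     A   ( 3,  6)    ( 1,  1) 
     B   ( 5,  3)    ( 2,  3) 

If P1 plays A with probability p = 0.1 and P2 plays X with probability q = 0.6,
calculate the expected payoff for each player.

E[P1] = 3.64, E[P2] = 3.1

Work:
E[P1] = p·q·π₁(A,X) + p·(1-q)·π₁(A,Y) + (1-p)·q·π₁(B,X) + (1-p)·(1-q)·π₁(B,Y)
= 0.1·0.6·3 + 0.1·0.4·1 + 0.9·0.6·5 + 0.9·0.4·2
= 3.64

E[P2] = 3.1 (similar calculation)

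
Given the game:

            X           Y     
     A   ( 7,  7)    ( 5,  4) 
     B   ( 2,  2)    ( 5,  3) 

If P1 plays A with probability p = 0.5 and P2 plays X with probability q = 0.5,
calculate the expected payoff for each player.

E[P1] = 4.75, E[P2] = 4.0

Work:
E[P1] = p·q·π₁(A,X) + p·(1-q)·π₁(A,Y) + (1-p)·q·π₁(B,X) + (1-p)·(1-q)·π₁(B,Y)
= 0.5·0.5·7 + 0.5·0.5·5 + 0.5·0.5·2 + 0.5·0.5·5
= 4.75

E[P2] = 4.0 (similar calculation)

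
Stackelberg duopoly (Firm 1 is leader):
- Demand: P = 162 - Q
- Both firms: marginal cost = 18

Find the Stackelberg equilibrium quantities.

q₁* (leader) = 72.0, q₂* (follower) = 36.0

Work:
Follower's reaction: q₂ = (a - c - q₁)/2
Leader substitutes: π₁ = q₁·(a - q₁ - (a-c-q₁)/2 - c)
FOC: q₁* = (162 - 18)/2 = 72.00
Then: q₂* = (162 - 18 - 72.0)/2 = 36.00
Leader has first-mover advantage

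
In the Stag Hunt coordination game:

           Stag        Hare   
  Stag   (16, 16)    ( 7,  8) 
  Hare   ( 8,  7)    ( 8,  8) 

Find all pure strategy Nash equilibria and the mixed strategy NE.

Pure NE: (Stag, Stag) and (Hare, Hare); Mixed NE: p = 0.1111, q = 0.1111

Work:
Check pure NE:
(Stag, Stag): (16, 16) - no unilateral deviation beneficial
(Hare, Hare): (8, 8) - no unilateral deviation beneficial
Mixed NE: P1 plays Stag with p = 0.1111, P2 plays Stag with q = 0.1111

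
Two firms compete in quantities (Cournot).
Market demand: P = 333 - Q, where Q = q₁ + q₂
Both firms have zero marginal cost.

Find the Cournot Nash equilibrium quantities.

q₁* = q₂* = 111.0; P* = 111.0

Work:
Profit: π_i = P·q_i = (a - q_i - q_j)·q_i
FOC: ∂π_i/∂q_i = a - 2q_i - q_j = 0
Reaction function: q_i = (333 - q_j)/2
Symmetry: q* = 333/3 = 111.0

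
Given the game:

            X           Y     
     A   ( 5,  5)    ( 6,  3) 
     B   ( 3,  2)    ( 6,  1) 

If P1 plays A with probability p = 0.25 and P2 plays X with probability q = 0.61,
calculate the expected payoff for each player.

E[P1] = 4.475, E[P2] = 2.2625

Work:
E[P1] = p·q·π₁(A,X) + p·(1-q)·π₁(A,Y) + (1-p)·q·π₁(B,X) + (1-p)·(1-q)·π₁(B,Y)
= 0.25·0.61·5 + 0.25·0.39·6 + 0.75·0.61·3 + 0.75·0.39·6
= 4.475

E[P2] = 2.2625 (similar calculation)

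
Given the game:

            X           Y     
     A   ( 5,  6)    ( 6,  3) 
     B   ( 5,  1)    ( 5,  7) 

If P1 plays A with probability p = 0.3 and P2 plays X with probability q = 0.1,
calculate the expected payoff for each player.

E[P1] = 5.27, E[P2] = 5.47

Work:
E[P1] = p·q·π₁(A,X) + p·(1-q)·π₁(A,Y) + (1-p)·q·π₁(B,X) + (1-p)·(1-q)·π₁(B,Y)
= 0.3·0.1·5 + 0.3·0.9·6 + 0.7·0.1·5 + 0.7·0.9·5
= 5.27

E[P2] = 5.47 (similar calculation)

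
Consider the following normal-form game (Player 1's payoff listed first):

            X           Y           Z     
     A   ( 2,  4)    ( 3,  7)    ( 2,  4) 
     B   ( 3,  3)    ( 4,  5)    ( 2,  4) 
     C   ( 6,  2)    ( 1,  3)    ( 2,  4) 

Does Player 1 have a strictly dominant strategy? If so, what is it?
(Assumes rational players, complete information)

No strictly dominant strategy exists for Player 1

Work:
A strategy strictly dominates another if it gives a strictly higher payoff against every opponent action. Compare each pair of P1's strategies column-by-column:
  A vs B: [2 vs 3, 3 vs 4, 2 vs 2] → A does not strictly dominate B (column X: 2 ≤ 3)
  A vs C: [2 vs 6, 3 vs 1, 2 vs 2] → A does not strictly dominate C (column X: 2 ≤ 6)
  B vs A: [3 vs 2, 4 vs 3, 2 vs 2] → B does not strictly dominate A (column Z: 2 ≤ 2)
  B vs C: [3 vs 6, 4 vs 1, 2 vs 2] → B does not strictly dominate C (column X: 3 ≤ 6)
  C vs A: [6 vs 2, 1 vs 3, 2 vs 2] → C does not strictly dominate A (column Y: 1 ≤ 3)
  C vs B: [6 vs 3, 1 vs 4, 2 vs 2] → C does not strictly dominate B (column Y: 1 ≤ 4)
No single strategy strictly dominates all others → no strictly dominant strategy.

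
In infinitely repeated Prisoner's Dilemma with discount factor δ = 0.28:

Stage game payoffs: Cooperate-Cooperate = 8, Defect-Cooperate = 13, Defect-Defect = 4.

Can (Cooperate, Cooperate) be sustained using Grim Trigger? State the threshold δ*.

δ* = 0.5556; since δ = 0.28 < 0.5556, cooperation cannot be sustained

Work:
For Grim Trigger:
Cooperate forever: 8/(1-δ)
Defect then punished: 13 + 4·δ/(1-δ)
Need: 8/(1-δ) ≥ 13 + 4·δ/(1-δ)
Solving: δ ≥ (T-R)/(T-P) = (13-8)/(13-4) = 0.5556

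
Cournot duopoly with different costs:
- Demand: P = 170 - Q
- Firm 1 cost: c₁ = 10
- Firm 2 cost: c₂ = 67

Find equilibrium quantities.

q₁* = 72.33, q₂* = 15.33

Work:
Reaction: q₁ = (170 - 10 - q₂)/2
Reaction: q₂ = (170 - 67 - q₁)/2
Solve simultaneously:
q₁* = (170 - 2×10 + 67)/3 = 72.33
q₂* = (170 - 2×67 + 10)/3 = 15.33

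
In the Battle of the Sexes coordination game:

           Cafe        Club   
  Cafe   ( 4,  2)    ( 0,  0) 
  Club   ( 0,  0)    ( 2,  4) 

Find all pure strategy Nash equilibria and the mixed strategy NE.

Pure NE: (Cafe, Cafe) and (Club, Club); Mixed NE: p = 0.6667, q = 0.3333

Work:
Check pure NE:
(Cafe, Cafe): (4, 2) - no unilateral deviation beneficial
(Club, Club): (2, 4) - no unilateral deviation beneficial
Mixed NE: P1 plays Cafe with p = 0.6667, P2 plays Cafe with q = 0.3333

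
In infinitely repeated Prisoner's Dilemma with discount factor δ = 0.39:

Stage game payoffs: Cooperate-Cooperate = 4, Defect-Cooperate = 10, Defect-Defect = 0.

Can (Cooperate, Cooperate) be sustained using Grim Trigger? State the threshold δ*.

δ* = 0.6; since δ = 0.39 < 0.6, cooperation cannot be sustained

Work:
For Grim Trigger:
Cooperate forever: 4/(1-δ)
Defect then punished: 10 + 0·δ/(1-δ)
Need: 4/(1-δ) ≥ 10 + 0·δ/(1-δ)
Solving: δ ≥ (T-R)/(T-P) = (10-4)/(10-0) = 0.6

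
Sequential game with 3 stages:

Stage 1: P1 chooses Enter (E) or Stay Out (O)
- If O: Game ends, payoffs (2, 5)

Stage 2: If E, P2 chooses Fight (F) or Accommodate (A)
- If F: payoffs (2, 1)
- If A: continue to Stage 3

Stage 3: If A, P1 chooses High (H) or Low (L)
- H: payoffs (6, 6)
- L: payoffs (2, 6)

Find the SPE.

SPE: (E, A, H); Outcome (6, 6)

Work:
Stage 3: P1 chooses H (6 vs 2)
Stage 2: P2: F->1, A->6 (anticipating H). Choose A
Stage 1: P1: O->2, E->6 (anticipating A, H). Choose E
SPE path: E -> A -> H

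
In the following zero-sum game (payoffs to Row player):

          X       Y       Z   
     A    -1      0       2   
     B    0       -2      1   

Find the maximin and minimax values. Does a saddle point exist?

Maximin = -1, Minimax = 0, Saddle: False

Work:
Row minimums: [-1, -2] → maximin = -1
Column maximums: [0, 0, 2] → minimax = 0
No saddle point (maximin ≠ minimax). Mixed strategy needed.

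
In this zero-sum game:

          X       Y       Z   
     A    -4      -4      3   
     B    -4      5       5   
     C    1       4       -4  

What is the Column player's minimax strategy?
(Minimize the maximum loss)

Column should play X, value = 1

Work:
Column player minimizes Row's maximum payoff:
Column X: max payoff to Row = 1
Column Y: max payoff to Row = 5
Column Z: max payoff to Row = 5
Minimum is 1, achieved by column X.
Minimax strategy: X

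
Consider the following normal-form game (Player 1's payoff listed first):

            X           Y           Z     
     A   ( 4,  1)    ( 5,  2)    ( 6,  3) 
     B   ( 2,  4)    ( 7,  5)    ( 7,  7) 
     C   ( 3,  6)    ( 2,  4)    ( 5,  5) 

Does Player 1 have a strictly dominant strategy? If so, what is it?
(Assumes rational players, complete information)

No strictly dominant strategy exists for Player 1

Work:
A strategy strictly dominates another if it gives a strictly higher payoff against every opponent action. Compare each pair of P1's strategies column-by-column:
  A vs B: [4 vs 2, 5 vs 7, 6 vs 7] → A does not strictly dominate B (column Y: 5 ≤ 7)
  A vs C: [4 vs 3, 5 vs 2, 6 vs 5] → A strictly dominates C
  B vs A: [2 vs 4, 7 vs 5, 7 vs 6] → B does not strictly dominate A (column X: 2 ≤ 4)
  B vs C: [2 vs 3, 7 vs 2, 7 vs 5] → B does not strictly dominate C (column X: 2 ≤ 3)
  C vs A: [3 vs 4, 2 vs 5, 5 vs 6] → C does not strictly dominate A (column X: 3 ≤ 4)
  C vs B: [3 vs 2, 2 vs 7, 5 vs 7] → C does not strictly dominate B (column Y: 2 ≤ 7)
No single strategy strictly dominates all others → no strictly dominant strategy.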